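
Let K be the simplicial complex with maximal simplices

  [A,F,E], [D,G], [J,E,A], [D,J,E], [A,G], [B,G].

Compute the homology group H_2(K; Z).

H_2 ≅ 0.

We work with the vertex ordering A < B < D < E < F < G < J. The simplices of K, each written with vertices in increasing order, are:

  0-simplices (7): A, B, D, E, F, G, J
  1-simplices (10): AE, AF, AG, AJ, BG, DE, DG, DJ, EF, EJ
  2-simplices (3): AEF, AEJ, DEJ

so the chain groups are C_0 ≅ Z^7, C_1 ≅ Z^10, C_2 ≅ Z^3.

Boundary ∂_1: C_1 → C_0 maps an edge to its endpoints' difference, ∂[p,q] = q − p. For instance
  ∂EF = F − E.
As a 7×10 matrix over Z this has rank 6, with invariant factors (1,1,1,1,1,1).

Boundary ∂_2: C_2 → C_1 sends each 2-simplex [p,q,r] to [q,r] − [p,r] + [p,q]. For instance
  ∂AEF = EF − AF + AE,
  ∂AEJ = EJ − AJ + AE.
This gives a 10×3 integer matrix of rank 3; reducing to Smith normal form yields diagonal entries (1,1,1).

Reading off H_k = ker ∂_k / im ∂_{k+1}:

  H_2: rank ker ∂_2 − rank ∂_3 = (3 − 3) − 0 = 0, and there is no ∂_3, so H_2 = 0.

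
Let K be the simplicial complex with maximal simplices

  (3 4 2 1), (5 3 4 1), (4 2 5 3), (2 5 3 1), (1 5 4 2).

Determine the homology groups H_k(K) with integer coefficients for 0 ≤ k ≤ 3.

H_0 = Z,  H_1 = 0,  H_2 = 0,  H_3 = Z.

Fix the vertex order 1 < 2 < 3 < 4 < 5 and write every simplex with vertices in increasing order. Then dim K = 3 and the simplices of K are:

  0-simplices (5): [1], [2], [3], [4], [5]
  1-simplices (10): [1,2], [1,3], [1,4], [1,5], [2,3], [2,4], [2,5], [3,4], [3,5], [4,5]
  2-simplices (10): [1,2,3], [1,2,4], [1,2,5], [1,3,4], [1,3,5], [1,4,5], [2,3,4], [2,3,5], [2,4,5], [3,4,5]
  3-simplices (5): [1,2,3,4], [1,2,3,5], [1,2,4,5], [1,3,4,5], [2,3,4,5]

Hence C_0 ≅ Z^5, C_1 ≅ Z^10, C_2 ≅ Z^10, C_3 ≅ Z^5.

The boundary map ∂_1: C_1 → C_0 sends each edge [p,q] (with p < q) to q − p. For instance
  ∂[2,3] = [3] − [2].
The resulting 5×10 matrix has rank 4, and its Smith normal form has invariant factors (1,1,1,1).

The boundary map ∂_2: C_2 → C_1 maps a triangle to the signed sum of its edges. For instance
  ∂[1,2,5] = [2,5] − [1,5] + [1,2],
  ∂[1,4,5] = [4,5] − [1,5] + [1,4].
The 10×10 boundary matrix has rank 6 and Smith normal form diag(1,1,1,1,1,1).

∂_3: C_3 → C_2 sends each 3-simplex σ to the alternating sum Σ_i (−1)^i (σ with its i-th vertex removed). For instance
  ∂[1,2,3,4] = [2,3,4] − [1,3,4] + [1,2,4] − [1,2,3],
  ∂[2,3,4,5] = [3,4,5] − [2,4,5] + [2,3,5] − [2,3,4].
The resulting 10×5 matrix has rank 4, and its Smith normal form has invariant factors (1,1,1,1).

From H_k ≅ ker(∂_k) / im(∂_{k+1}) we obtain:

  H_0: rank C_0 − rank ∂_1 = 5 − 4 = 1, and the invariant factors of ∂_1 are all 1, so H_0 ≅ Z.
  H_1: rank ker ∂_1 − rank ∂_2 = (10 − 4) − 6 = 0, and the invariant factors of ∂_2 are all 1, so H_1 ≅ 0.
  H_2: rank ker ∂_2 − rank ∂_3 = (10 − 6) − 4 = 0, and the invariant factors of ∂_3 are all 1, so H_2 ≅ 0.
  H_3: rank ker ∂_3 − rank ∂_4 = (5 − 4) − 0 = 1, and there is no ∂_4, so H_3 ≅ Z.

(K is a triangulation of the 3-sphere S^3.)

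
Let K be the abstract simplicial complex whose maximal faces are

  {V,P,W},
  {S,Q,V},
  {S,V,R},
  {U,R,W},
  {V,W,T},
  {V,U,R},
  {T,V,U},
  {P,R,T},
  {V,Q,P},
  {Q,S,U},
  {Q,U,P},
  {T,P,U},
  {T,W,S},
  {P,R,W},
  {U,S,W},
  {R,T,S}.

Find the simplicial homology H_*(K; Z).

H_0 = Z,  H_1 = Z^2,  H_2 = Z.

Order the vertices as P < Q < R < S < T < U < V < W. Listing each simplex with vertices in this order, K has dimension 2 with simplices:

  0-simplices (8): P, Q, R, S, T, U, V, W
  1-simplices (24): PQ, PR, PT, PU, PV, PW, QS, QU, QV, RS, RT, RU, RV, RW, ST, SU, SV, SW, TU, TV, TW, UV, UW, VW
  2-simplices (16): PQU, PQV, PRT, PRW, PTU, PVW, QSU, QSV, RST, RSV, RUV, RUW, STW, SUW, TUV, TVW

so the chain groups are C_0 ≅ Z^8, C_1 ≅ Z^24, C_2 ≅ Z^16.

The boundary map ∂_1: C_1 → C_0 is given by ∂[p,q] = [q] − [p]. For instance
  ∂QV = V − Q.
This gives a 8×24 integer matrix of rank 7; reducing to Smith normal form yields diagonal entries (1,1,1,1,1,1,1).

Boundary ∂_2: C_2 → C_1 acts by ∂[p,q,r] = [q,r] − [p,r] + [p,q]. For instance
  ∂PRW = RW − PW + PR,
  ∂QSU = SU − QU + QS.
As a 24×16 matrix over Z this has rank 15, with invariant factors (1,1,1,1,1,1,1,1,1,1,1,1,1,1,1).

From H_k ≅ ker(∂_k) / im(∂_{k+1}) we obtain:

  H_0: rank C_0 − rank ∂_1 = 8 − 7 = 1, and the invariant factors of ∂_1 are all 1, so H_0 ≅ Z.
  H_1: rank ker ∂_1 − rank ∂_2 = (24 − 7) − 15 = 2, and the invariant factors of ∂_2 are all 1, so H_1 ≅ Z^2.
  H_2: rank ker ∂_2 − rank ∂_3 = (16 − 15) − 0 = 1, and there is no ∂_3, so H_2 ≅ Z.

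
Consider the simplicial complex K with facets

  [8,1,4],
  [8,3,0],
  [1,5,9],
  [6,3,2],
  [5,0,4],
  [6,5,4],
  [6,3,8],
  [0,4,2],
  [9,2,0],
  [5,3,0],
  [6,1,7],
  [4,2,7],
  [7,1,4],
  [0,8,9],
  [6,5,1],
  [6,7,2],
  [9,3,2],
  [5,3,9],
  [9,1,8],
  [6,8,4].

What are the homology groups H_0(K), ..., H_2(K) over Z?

H_0 ≅ Z,  H_1 ≅ Z ⊕ Z/2,  H_2 = 0.

Fix the vertex order 0 < 1 < 2 < 3 < 4 < 5 < 6 < 7 < 8 < 9 and write every simplex with vertices in increasing order. Then dim K = 2 and the simplices of K are:

  0-simplices (10): [0], [1], [2], [3], [4], [5], [6], [7], [8], [9]
  1-simplices (30): (30 of them)
  2-simplices (20): (20 of them)

so the chain groups are C_0 ≅ Z^10, C_1 ≅ Z^30, C_2 ≅ Z^20.

Boundary ∂_1: C_1 → C_0 is given by ∂[p,q] = [q] − [p]. For instance
  ∂[4,6] = [6] − [4].
The 10×30 boundary matrix has rank 9 and Smith normal form diag(1,1,1,1,1,1,1,1,1).

The boundary map ∂_2: C_2 → C_1 maps a triangle to the signed sum of its edges. For instance
  ∂[1,6,7] = [6,7] − [1,7] + [1,6],
  ∂[1,5,9] = [5,9] − [1,9] + [1,5].
As a 30×20 matrix over Z this has rank 20, with invariant factors (1,1,1,1,1,1,1,1,1,1,1,1,1,1,1,1,1,1,1,2).

Now H_k = ker ∂_k / im ∂_{k+1}, so:

  H_0: rank C_0 − rank ∂_1 = 10 − 9 = 1, and the invariant factors of ∂_1 are all 1, so H_0 ≅ Z.
  H_1: rank ker ∂_1 − rank ∂_2 = (30 − 9) − 20 = 1, and ∂_2 has invariant factor 2 > 1, so H_1 ≅ Z ⊕ Z/2.
  H_2: rank ker ∂_2 − rank ∂_3 = (20 − 20) − 0 = 0, and there is no ∂_3, so H_2 ≅ 0.

As a check, the Euler characteristic is 10 − 30 + 20 = 0, which agrees with 1 − 1 + 0 = 0.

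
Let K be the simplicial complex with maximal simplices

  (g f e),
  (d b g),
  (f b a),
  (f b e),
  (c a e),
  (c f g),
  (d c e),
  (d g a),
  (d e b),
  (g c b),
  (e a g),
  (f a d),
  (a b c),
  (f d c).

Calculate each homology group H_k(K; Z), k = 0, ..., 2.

H_0 = Z,  H_1 = Z^2,  H_2 = Z.

Fix the vertex order a < b < c < d < e < f < g and write every simplex with vertices in increasing order. Then dim K = 2 and the simplices of K are:

  0-simplices (7): a, b, c, d, e, f, g
  1-simplices (21): ab, ac, ad, ae, af, ag, bc, bd, be, bf, bg, cd, ce, cf, cg, de, df, dg, ef, eg, fg
  2-simplices (14): abc, abf, ace, adf, adg, aeg, bcg, bde, bdg, bef, cde, cdf, cfg, efg

giving chain groups C_0 ≅ Z^7, C_1 ≅ Z^21, C_2 ≅ Z^14.

Boundary ∂_1: C_1 → C_0 sends each edge [p,q] (with p < q) to q − p. For instance
  ∂df = f − d.
The resulting 7×21 matrix has rank 6, and its Smith normal form has invariant factors (1,1,1,1,1,1).

The boundary map ∂_2: C_2 → C_1 maps a triangle to the signed sum of its edges. For instance
  ∂cfg = fg − cg + cf,
  ∂cdf = df − cf + cd.
The 21×14 boundary matrix has rank 13 and Smith normal form diag(1,1,1,1,1,1,1,1,1,1,1,1,1).

Reading off H_k = ker ∂_k / im ∂_{k+1}:

  H_0: rank C_0 − rank ∂_1 = 7 − 6 = 1, and the invariant factors of ∂_1 are all 1, so H_0 = Z.
  H_1: rank ker ∂_1 − rank ∂_2 = (21 − 6) − 13 = 2, and the invariant factors of ∂_2 are all 1, so H_1 = Z^2.
  H_2: rank ker ∂_2 − rank ∂_3 = (14 − 13) − 0 = 1, and there is no ∂_3, so H_2 = Z.

As a check, the Euler characteristic is 7 − 21 + 14 = 0, which agrees with 1 − 2 + 1 = 0.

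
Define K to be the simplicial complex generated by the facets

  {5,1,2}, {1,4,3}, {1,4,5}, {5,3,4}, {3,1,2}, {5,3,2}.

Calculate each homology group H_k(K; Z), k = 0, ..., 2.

Take the total order 1 < 2 < 3 < 4 < 5 on the vertex set. Then K (dimension 2) consists of the simplices:

  0-simplices (5): [1], [2], [3], [4], [5]
  1-simplices (9): [1,2], [1,3], [1,4], [1,5], [2,3], [2,5], [3,4], [3,5], [4,5]
  2-simplices (6): [1,2,3], [1,2,5], [1,3,4], [1,4,5], [2,3,5], [3,4,5]

giving chain groups C_0 ≅ Z^5, C_1 ≅ Z^9, C_2 ≅ Z^6.

Boundary ∂_1: C_1 → C_0 is given by ∂[p,q] = [q] − [p]. For instance
  ∂[1,2] = [2] − [1].
The 5×9 boundary matrix has rank 4 and Smith normal form diag(1,1,1,1).

The boundary map ∂_2: C_2 → C_1 acts by ∂[p,q,r] = [q,r] − [p,r] + [p,q]. For instance
  ∂[1,3,4] = [3,4] − [1,4] + [1,3],
  ∂[1,4,5] = [4,5] − [1,5] + [1,4].
This gives a 9×6 integer matrix of rank 5; reducing to Smith normal form yields diagonal entries (1,1,1,1,1).

From H_k ≅ ker(∂_k) / im(∂_{k+1}) we obtain:

  H_0: rank C_0 − rank ∂_1 = 5 − 4 = 1, and the invariant factors of ∂_1 are all 1, so H_0 = Z.
  H_1: rank ker ∂_1 − rank ∂_2 = (9 − 4) − 5 = 0, and the invariant factors of ∂_2 are all 1, so H_1 = 0.
  H_2: rank ker ∂_2 − rank ∂_3 = (6 − 5) − 0 = 1, and there is no ∂_3, so H_2 = Z.

H_0 ≅ Z,  H_1 = 0,  H_2 ≅ Z.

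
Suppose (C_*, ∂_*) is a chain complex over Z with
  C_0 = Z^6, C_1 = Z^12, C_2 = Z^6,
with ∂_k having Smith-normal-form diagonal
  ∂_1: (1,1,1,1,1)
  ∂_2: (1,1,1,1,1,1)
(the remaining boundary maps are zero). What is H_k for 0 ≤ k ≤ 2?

H_0 = Z,  H_1 = Z,  H_2 = 0.

H_0: b_0 = 6 − 0 − 5 = 1; torsion from ∂_1 factors > 1: none. So H_0 = Z.
H_1: b_1 = 12 − 5 − 6 = 1; torsion from ∂_2 factors > 1: none. So H_1 = Z.
H_2: b_2 = 6 − 6 − 0 = 0; torsion from ∂_3 factors > 1: none. So H_2 = 0.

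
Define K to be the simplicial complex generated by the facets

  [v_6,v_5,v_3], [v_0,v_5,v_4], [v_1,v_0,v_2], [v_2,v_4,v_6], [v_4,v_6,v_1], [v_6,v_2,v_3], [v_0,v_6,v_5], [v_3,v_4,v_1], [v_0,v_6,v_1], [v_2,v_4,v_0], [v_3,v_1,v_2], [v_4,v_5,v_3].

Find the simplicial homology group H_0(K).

Take the total order v_0 < v_1 < v_2 < v_3 < v_4 < v_5 < v_6 on the vertex set. Then K (dimension 2) consists of the simplices:

  0-simplices (7): [v_0], [v_1], [v_2], [v_3], [v_4], [v_5], [v_6]
  1-simplices (18): (18 of them)
  2-simplices (12): (12 of them)

Hence C_0 ≅ Z^7, C_1 ≅ Z^18, C_2 ≅ Z^12.

Boundary ∂_1: C_1 → C_0 maps an edge to its endpoints' difference, ∂[p,q] = q − p.
The 7×18 boundary matrix has rank 6 and Smith normal form diag(1,1,1,1,1,1).

∂_2: C_2 → C_1 maps a triangle to the signed sum of its edges. For instance
  ∂[v_0,v_4,v_5] = [v_4,v_5] − [v_0,v_5] + [v_0,v_4],
  ∂[v_1,v_3,v_4] = [v_3,v_4] − [v_1,v_4] + [v_1,v_3].
The 18×12 boundary matrix has rank 12 and Smith normal form diag(1,1,1,1,1,1,1,1,1,1,1,2).

Reading off H_k = ker ∂_k / im ∂_{k+1}:

  H_0: rank C_0 − rank ∂_1 = 7 − 6 = 1, and the invariant factors of ∂_1 are all 1, so H_0 = Z.

H_0 = Z.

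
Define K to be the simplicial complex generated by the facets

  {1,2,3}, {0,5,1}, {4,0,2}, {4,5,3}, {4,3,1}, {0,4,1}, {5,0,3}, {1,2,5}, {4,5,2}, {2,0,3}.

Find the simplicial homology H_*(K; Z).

We work with the vertex ordering 0 < 1 < 2 < 3 < 4 < 5. The simplices of K, each written with vertices in increasing order, are:

  0-simplices (6): [0], [1], [2], [3], [4], [5]
  1-simplices (15): [0,1], [0,2], [0,3], [0,4], [0,5], [1,2], [1,3], [1,4], [1,5], [2,3], [2,4], [2,5], [3,4], [3,5], [4,5]
  2-simplices (10): [0,1,4], [0,1,5], [0,2,3], [0,2,4], [0,3,5], [1,2,3], [1,2,5], [1,3,4], [2,4,5], [3,4,5]

Hence C_0 ≅ Z^6, C_1 ≅ Z^15, C_2 ≅ Z^10.

The boundary map ∂_1: C_1 → C_0 maps an edge to its endpoints' difference, ∂[p,q] = q − p. For instance
  ∂[3,5] = [5] − [3].
This gives a 6×15 integer matrix of rank 5; reducing to Smith normal form yields diagonal entries (1,1,1,1,1).

∂_2: C_2 → C_1 acts by ∂[p,q,r] = [q,r] − [p,r] + [p,q]. For instance
  ∂[0,3,5] = [3,5] − [0,5] + [0,3],
  ∂[1,2,3] = [2,3] − [1,3] + [1,2].
This gives a 15×10 integer matrix of rank 10; reducing to Smith normal form yields diagonal entries (1,1,1,1,1,1,1,1,1,2).

From H_k ≅ ker(∂_k) / im(∂_{k+1}) we obtain:

  H_0: rank C_0 − rank ∂_1 = 6 − 5 = 1, and the invariant factors of ∂_1 are all 1, so H_0 = Z.
  H_1: rank ker ∂_1 − rank ∂_2 = (15 − 5) − 10 = 0, and ∂_2 has invariant factor 2 > 1, so H_1 = Z/2.
  H_2: rank ker ∂_2 − rank ∂_3 = (10 − 10) − 0 = 0, and there is no ∂_3, so H_2 = 0.

H_0 = Z,  H_1 = Z/2,  H_2 = 0.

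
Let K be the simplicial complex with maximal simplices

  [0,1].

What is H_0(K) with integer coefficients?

H_0 ≅ Z.

Take the total order 0 < 1 on the vertex set. Then K (dimension 1) consists of the simplices:

  0-simplices (2): [0], [1]
  1-simplices (1): [0,1]

Hence C_0 ≅ Z^2, C_1 ≅ Z^1.

The boundary map ∂_1: C_1 → C_0 maps an edge to its endpoints' difference, ∂[p,q] = q − p. For instance
  ∂[0,1] = [1] − [0].
This gives a 2×1 integer matrix of rank 1; reducing to Smith normal form yields diagonal entries (1).

Now H_k = ker ∂_k / im ∂_{k+1}, so:

  H_0: rank C_0 − rank ∂_1 = 2 − 1 = 1, and the invariant factors of ∂_1 are all 1, so H_0 ≅ Z.

(K is a triangulation of the 1-simplex.)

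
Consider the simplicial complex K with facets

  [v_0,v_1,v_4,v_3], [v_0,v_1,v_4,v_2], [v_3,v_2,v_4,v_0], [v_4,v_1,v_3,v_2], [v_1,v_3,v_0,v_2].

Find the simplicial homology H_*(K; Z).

H_0 = Z,  H_1 = 0,  H_2 = 0,  H_3 = Z.

We work with the vertex ordering v_0 < v_1 < v_2 < v_3 < v_4. The simplices of K, each written with vertices in increasing order, are:

  0-simplices (5): [v_0], [v_1], [v_2], [v_3], [v_4]
  1-simplices (10): [v_0,v_1], [v_0,v_2], [v_0,v_3], [v_0,v_4], [v_1,v_2], [v_1,v_3], [v_1,v_4], [v_2,v_3], [v_2,v_4], [v_3,v_4]
  2-simplices (10): [v_0,v_1,v_2], [v_0,v_1,v_3], [v_0,v_1,v_4], [v_0,v_2,v_3], [v_0,v_2,v_4], [v_0,v_3,v_4], [v_1,v_2,v_3], [v_1,v_2,v_4], [v_1,v_3,v_4], [v_2,v_3,v_4]
  3-simplices (5): [v_0,v_1,v_2,v_3], [v_0,v_1,v_2,v_4], [v_0,v_1,v_3,v_4], [v_0,v_2,v_3,v_4], [v_1,v_2,v_3,v_4]

giving chain groups C_0 ≅ Z^5, C_1 ≅ Z^10, C_2 ≅ Z^10, C_3 ≅ Z^5.

The boundary map ∂_1: C_1 → C_0 maps an edge to its endpoints' difference, ∂[p,q] = q − p.
The resulting 5×10 matrix has rank 4, and its Smith normal form has invariant factors (1,1,1,1).

Boundary ∂_2: C_2 → C_1 sends each 2-simplex [p,q,r] to [q,r] − [p,r] + [p,q]. For instance
  ∂[v_0,v_2,v_4] = [v_2,v_4] − [v_0,v_4] + [v_0,v_2],
  ∂[v_0,v_1,v_4] = [v_1,v_4] − [v_0,v_4] + [v_0,v_1].
This gives a 10×10 integer matrix of rank 6; reducing to Smith normal form yields diagonal entries (1,1,1,1,1,1).

∂_3: C_3 → C_2 sends each 3-simplex σ to the alternating sum Σ_i (−1)^i (σ with its i-th vertex removed). For instance
  ∂[v_0,v_1,v_2,v_4] = [v_1,v_2,v_4] − [v_0,v_2,v_4] + [v_0,v_1,v_4] − [v_0,v_1,v_2],
  ∂[v_0,v_1,v_3,v_4] = [v_1,v_3,v_4] − [v_0,v_3,v_4] + [v_0,v_1,v_4] − [v_0,v_1,v_3].
This gives a 10×5 integer matrix of rank 4; reducing to Smith normal form yields diagonal entries (1,1,1,1).

Now H_k = ker ∂_k / im ∂_{k+1}, so:

  H_0: rank C_0 − rank ∂_1 = 5 − 4 = 1, and the invariant factors of ∂_1 are all 1, so H_0 = Z.
  H_1: rank ker ∂_1 − rank ∂_2 = (10 − 4) − 6 = 0, and the invariant factors of ∂_2 are all 1, so H_1 = 0.
  H_2: rank ker ∂_2 − rank ∂_3 = (10 − 6) − 4 = 0, and the invariant factors of ∂_3 are all 1, so H_2 = 0.
  H_3: rank ker ∂_3 − rank ∂_4 = (5 − 4) − 0 = 1, and there is no ∂_4, so H_3 = Z.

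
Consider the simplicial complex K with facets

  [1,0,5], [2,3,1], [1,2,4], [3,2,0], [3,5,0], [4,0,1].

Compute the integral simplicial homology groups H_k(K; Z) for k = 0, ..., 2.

H_0 ≅ Z,  H_1 ≅ Z,  H_2 = 0.

We work with the vertex ordering 0 < 1 < 2 < 3 < 4 < 5. The simplices of K, each written with vertices in increasing order, are:

  0-simplices (6): [0], [1], [2], [3], [4], [5]
  1-simplices (12): [0,1], [0,2], [0,3], [0,4], [0,5], [1,2], [1,3], [1,4], [1,5], [2,3], [2,4], [3,5]
  2-simplices (6): [0,1,4], [0,1,5], [0,2,3], [0,3,5], [1,2,3], [1,2,4]

so the chain groups are C_0 ≅ Z^6, C_1 ≅ Z^12, C_2 ≅ Z^6.

The boundary map ∂_1: C_1 → C_0 sends each edge [p,q] (with p < q) to q − p. For instance
  ∂[0,2] = [2] − [0].
The resulting 6×12 matrix has rank 5, and its Smith normal form has invariant factors (1,1,1,1,1).

The boundary map ∂_2: C_2 → C_1 acts by ∂[p,q,r] = [q,r] − [p,r] + [p,q]. For instance
  ∂[0,1,5] = [1,5] − [0,5] + [0,1],
  ∂[0,2,3] = [2,3] − [0,3] + [0,2].
As a 12×6 matrix over Z this has rank 6, with invariant factors (1,1,1,1,1,1).

Computing H_k = (kernel of ∂_k) / (image of ∂_{k+1}):

  H_0: rank C_0 − rank ∂_1 = 6 − 5 = 1, and the invariant factors of ∂_1 are all 1, so H_0 ≅ Z.
  H_1: rank ker ∂_1 − rank ∂_2 = (12 − 5) − 6 = 1, and the invariant factors of ∂_2 are all 1, so H_1 ≅ Z.
  H_2: rank ker ∂_2 − rank ∂_3 = (6 − 6) − 0 = 0, and there is no ∂_3, so H_2 ≅ 0.

As a check, the Euler characteristic is 6 − 12 + 6 = 0, which agrees with 1 − 1 + 0 = 0.
(K is a triangulation of the cylinder S^1 x I.)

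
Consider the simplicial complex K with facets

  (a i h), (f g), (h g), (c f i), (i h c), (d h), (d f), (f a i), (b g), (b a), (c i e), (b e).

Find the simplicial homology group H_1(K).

Order the vertices as a < b < c < d < e < f < g < h < i. Listing each simplex with vertices in this order, K has dimension 2 with simplices:

  0-simplices (9): a, b, c, d, e, f, g, h, i
  1-simplices (17): ab, af, ah, ai, be, bg, ce, cf, ch, ci, df, dh, ei, fg, fi, gh, hi
  2-simplices (5): afi, ahi, cei, cfi, chi

giving chain groups C_0 ≅ Z^9, C_1 ≅ Z^17, C_2 ≅ Z^5.

Boundary ∂_1: C_1 → C_0 maps an edge to its endpoints' difference, ∂[p,q] = q − p.
This gives a 9×17 integer matrix of rank 8; reducing to Smith normal form yields diagonal entries (1,1,1,1,1,1,1,1).

Boundary ∂_2: C_2 → C_1 acts by ∂[p,q,r] = [q,r] − [p,r] + [p,q]. For instance
  ∂cfi = fi − ci + cf,
  ∂ahi = hi − ai + ah.
The 17×5 boundary matrix has rank 5 and Smith normal form diag(1,1,1,1,1).

Now H_k = ker ∂_k / im ∂_{k+1}, so:

  H_1: rank ker ∂_1 − rank ∂_2 = (17 − 8) − 5 = 4, and the invariant factors of ∂_2 are all 1, so H_1 ≅ Z^4.

H_1 ≅ Z^4.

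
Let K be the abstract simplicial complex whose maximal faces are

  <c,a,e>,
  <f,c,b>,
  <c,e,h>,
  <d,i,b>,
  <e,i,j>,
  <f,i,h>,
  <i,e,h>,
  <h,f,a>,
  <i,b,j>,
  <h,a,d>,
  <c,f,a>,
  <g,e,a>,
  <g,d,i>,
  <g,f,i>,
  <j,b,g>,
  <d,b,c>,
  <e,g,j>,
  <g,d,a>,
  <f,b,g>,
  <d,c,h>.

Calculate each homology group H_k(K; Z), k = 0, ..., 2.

Order the vertices as a < b < c < d < e < f < g < h < i < j. Listing each simplex with vertices in this order, K has dimension 2 with simplices:

  0-simplices (10): a, b, c, d, e, f, g, h, i, j
  1-simplices (30): ac, ad, ae, af, ag, ah, bc, bd, bf, bg, bi, bj, cd, ce, cf, ch, dg, dh, di, eg, eh, ei, ej, fg, fh, fi, gi, gj, hi, ij
  2-simplices (20): ace, acf, adg, adh, aeg, afh, bcd, bcf, bdi, bfg, bgj, bij, cdh, ceh, dgi, egj, ehi, eij, fgi, fhi

Hence C_0 ≅ Z^10, C_1 ≅ Z^30, C_2 ≅ Z^20.

The boundary map ∂_1: C_1 → C_0 sends each edge [p,q] (with p < q) to q − p. For instance
  ∂ce = e − c.
The 10×30 boundary matrix has rank 9 and Smith normal form diag(1,1,1,1,1,1,1,1,1).

∂_2: C_2 → C_1 acts by ∂[p,q,r] = [q,r] − [p,r] + [p,q]. For instance
  ∂dgi = gi − di + dg,
  ∂adh = dh − ah + ad.
The resulting 30×20 matrix has rank 20, and its Smith normal form has invariant factors (1,1,1,1,1,1,1,1,1,1,1,1,1,1,1,1,1,1,1,2).

Reading off H_k = ker ∂_k / im ∂_{k+1}:

  H_0: rank C_0 − rank ∂_1 = 10 − 9 = 1, and the invariant factors of ∂_1 are all 1, so H_0 ≅ Z.
  H_1: rank ker ∂_1 − rank ∂_2 = (30 − 9) − 20 = 1, and ∂_2 has invariant factor 2 > 1, so H_1 ≅ Z ⊕ Z/2.
  H_2: rank ker ∂_2 − rank ∂_3 = (20 − 20) − 0 = 0, and there is no ∂_3, so H_2 ≅ 0.

(K is a triangulation of the Klein bottle.)

H_0 ≅ Z,  H_1 ≅ Z ⊕ Z/2,  H_2 = 0.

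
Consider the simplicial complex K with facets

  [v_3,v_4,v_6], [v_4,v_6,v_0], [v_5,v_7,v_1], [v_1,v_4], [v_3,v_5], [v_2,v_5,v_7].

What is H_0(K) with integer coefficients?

H_0 ≅ Z.

Fix the vertex order v_0 < v_1 < v_2 < v_3 < v_4 < v_5 < v_6 < v_7 and write every simplex with vertices in increasing order. Then dim K = 2 and the simplices of K are:

  0-simplices (8): [v_0], [v_1], [v_2], [v_3], [v_4], [v_5], [v_6], [v_7]
  1-simplices (12): [v_0,v_4], [v_0,v_6], [v_1,v_4], [v_1,v_5], [v_1,v_7], [v_2,v_5], [v_2,v_7], [v_3,v_4], [v_3,v_5], [v_3,v_6], [v_4,v_6], [v_5,v_7]
  2-simplices (4): [v_0,v_4,v_6], [v_1,v_5,v_7], [v_2,v_5,v_7], [v_3,v_4,v_6]

giving chain groups C_0 ≅ Z^8, C_1 ≅ Z^12, C_2 ≅ Z^4.

The boundary map ∂_1: C_1 → C_0 maps an edge to its endpoints' difference, ∂[p,q] = q − p.
The resulting 8×12 matrix has rank 7, and its Smith normal form has invariant factors (1,1,1,1,1,1,1).

∂_2: C_2 → C_1 sends each 2-simplex [p,q,r] to [q,r] − [p,r] + [p,q]. For instance
  ∂[v_2,v_5,v_7] = [v_5,v_7] − [v_2,v_7] + [v_2,v_5],
  ∂[v_0,v_4,v_6] = [v_4,v_6] − [v_0,v_6] + [v_0,v_4].
The 12×4 boundary matrix has rank 4 and Smith normal form diag(1,1,1,1).

Computing H_k = (kernel of ∂_k) / (image of ∂_{k+1}):

  H_0: rank C_0 − rank ∂_1 = 8 − 7 = 1, and the invariant factors of ∂_1 are all 1, so H_0 ≅ Z.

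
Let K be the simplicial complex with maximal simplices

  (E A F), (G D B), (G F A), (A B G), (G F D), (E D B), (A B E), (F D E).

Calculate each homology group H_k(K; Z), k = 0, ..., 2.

We work with the vertex ordering A < B < D < E < F < G. The simplices of K, each written with vertices in increasing order, are:

  0-simplices (6): A, B, D, E, F, G
  1-simplices (12): AB, AE, AF, AG, BD, BE, BG, DE, DF, DG, EF, FG
  2-simplices (8): ABE, ABG, AEF, AFG, BDE, BDG, DEF, DFG

Hence C_0 ≅ Z^6, C_1 ≅ Z^12, C_2 ≅ Z^8.

Boundary ∂_1: C_1 → C_0 is given by ∂[p,q] = [q] − [p].
As a 6×12 matrix over Z this has rank 5, with invariant factors (1,1,1,1,1).

The boundary map ∂_2: C_2 → C_1 acts by ∂[p,q,r] = [q,r] − [p,r] + [p,q]. For instance
  ∂AFG = FG − AG + AF,
  ∂DFG = FG − DG + DF.
The 12×8 boundary matrix has rank 7 and Smith normal form diag(1,1,1,1,1,1,1).

From H_k ≅ ker(∂_k) / im(∂_{k+1}) we obtain:

  H_0: rank C_0 − rank ∂_1 = 6 − 5 = 1, and the invariant factors of ∂_1 are all 1, so H_0 = Z.
  H_1: rank ker ∂_1 − rank ∂_2 = (12 − 5) − 7 = 0, and the invariant factors of ∂_2 are all 1, so H_1 = 0.
  H_2: rank ker ∂_2 − rank ∂_3 = (8 − 7) − 0 = 1, and there is no ∂_3, so H_2 = Z.

H_0 = Z,  H_1 = 0,  H_2 = Z.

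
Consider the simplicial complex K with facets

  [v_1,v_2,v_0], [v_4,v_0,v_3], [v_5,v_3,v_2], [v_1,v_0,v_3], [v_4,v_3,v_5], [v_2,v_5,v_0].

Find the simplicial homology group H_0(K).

H_0 = Z.

Order the vertices as v_0 < v_1 < v_2 < v_3 < v_4 < v_5. Listing each simplex with vertices in this order, K has dimension 2 with simplices:

  0-simplices (6): [v_0], [v_1], [v_2], [v_3], [v_4], [v_5]
  1-simplices (12): [v_0,v_1], [v_0,v_2], [v_0,v_3], [v_0,v_4], [v_0,v_5], [v_1,v_2], [v_1,v_3], [v_2,v_3], [v_2,v_5], [v_3,v_4], [v_3,v_5], [v_4,v_5]
  2-simplices (6): [v_0,v_1,v_2], [v_0,v_1,v_3], [v_0,v_2,v_5], [v_0,v_3,v_4], [v_2,v_3,v_5], [v_3,v_4,v_5]

Hence C_0 ≅ Z^6, C_1 ≅ Z^12, C_2 ≅ Z^6.

The boundary map ∂_1: C_1 → C_0 sends each edge [p,q] (with p < q) to q − p. For instance
  ∂[v_1,v_3] = [v_3] − [v_1].
The resulting 6×12 matrix has rank 5, and its Smith normal form has invariant factors (1,1,1,1,1).

∂_2: C_2 → C_1 sends each 2-simplex [p,q,r] to [q,r] − [p,r] + [p,q]. For instance
  ∂[v_3,v_4,v_5] = [v_4,v_5] − [v_3,v_5] + [v_3,v_4],
  ∂[v_0,v_3,v_4] = [v_3,v_4] − [v_0,v_4] + [v_0,v_3].
As a 12×6 matrix over Z this has rank 6, with invariant factors (1,1,1,1,1,1).

Reading off H_k = ker ∂_k / im ∂_{k+1}:

  H_0: rank C_0 − rank ∂_1 = 6 − 5 = 1, and the invariant factors of ∂_1 are all 1, so H_0 = Z.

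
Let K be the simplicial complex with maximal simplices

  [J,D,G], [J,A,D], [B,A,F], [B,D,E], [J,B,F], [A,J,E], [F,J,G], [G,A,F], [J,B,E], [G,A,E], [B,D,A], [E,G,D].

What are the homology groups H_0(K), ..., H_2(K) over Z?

H_0 ≅ Z,  H_1 ≅ Z/2,  H_2 = 0.

Take the total order A < B < D < E < F < G < J on the vertex set. Then K (dimension 2) consists of the simplices:

  0-simplices (7): A, B, D, E, F, G, J
  1-simplices (18): AB, AD, AE, AF, AG, AJ, BD, BE, BF, BJ, DE, DG, DJ, EG, EJ, FG, FJ, GJ
  2-simplices (12): ABD, ABF, ADJ, AEG, AEJ, AFG, BDE, BEJ, BFJ, DEG, DGJ, FGJ

giving chain groups C_0 ≅ Z^7, C_1 ≅ Z^18, C_2 ≅ Z^12.

The boundary map ∂_1: C_1 → C_0 maps an edge to its endpoints' difference, ∂[p,q] = q − p. For instance
  ∂AE = E − A.
The resulting 7×18 matrix has rank 6, and its Smith normal form has invariant factors (1,1,1,1,1,1).

Boundary ∂_2: C_2 → C_1 maps a triangle to the signed sum of its edges. For instance
  ∂BEJ = EJ − BJ + BE,
  ∂DGJ = GJ − DJ + DG.
The 18×12 boundary matrix has rank 12 and Smith normal form diag(1,1,1,1,1,1,1,1,1,1,1,2).

Now H_k = ker ∂_k / im ∂_{k+1}, so:

  H_0: rank C_0 − rank ∂_1 = 7 − 6 = 1, and the invariant factors of ∂_1 are all 1, so H_0 = Z.
  H_1: rank ker ∂_1 − rank ∂_2 = (18 − 6) − 12 = 0, and ∂_2 has invariant factor 2 > 1, so H_1 = Z/2.
  H_2: rank ker ∂_2 − rank ∂_3 = (12 − 12) − 0 = 0, and there is no ∂_3, so H_2 = 0.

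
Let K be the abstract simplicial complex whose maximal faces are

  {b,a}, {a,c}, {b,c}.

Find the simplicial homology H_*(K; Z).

H_0 = Z,  H_1 = Z.

We work with the vertex ordering a < b < c. The simplices of K, each written with vertices in increasing order, are:

  0-simplices (3): a, b, c
  1-simplices (3): ab, ac, bc

giving chain groups C_0 ≅ Z^3, C_1 ≅ Z^3.

The boundary map ∂_1: C_1 → C_0 is given by ∂[p,q] = [q] − [p]. For instance
  ∂ac = c − a.
This gives a 3×3 integer matrix of rank 2; reducing to Smith normal form yields diagonal entries (1,1).

From H_k ≅ ker(∂_k) / im(∂_{k+1}) we obtain:

  H_0: rank C_0 − rank ∂_1 = 3 − 2 = 1, and the invariant factors of ∂_1 are all 1, so H_0 = Z.
  H_1: rank ker ∂_1 − rank ∂_2 = (3 − 2) − 0 = 1, and there is no ∂_2, so H_1 = Z.

As a check, the Euler characteristic is 3 − 3 = 0, which agrees with 1 − 1 = 0.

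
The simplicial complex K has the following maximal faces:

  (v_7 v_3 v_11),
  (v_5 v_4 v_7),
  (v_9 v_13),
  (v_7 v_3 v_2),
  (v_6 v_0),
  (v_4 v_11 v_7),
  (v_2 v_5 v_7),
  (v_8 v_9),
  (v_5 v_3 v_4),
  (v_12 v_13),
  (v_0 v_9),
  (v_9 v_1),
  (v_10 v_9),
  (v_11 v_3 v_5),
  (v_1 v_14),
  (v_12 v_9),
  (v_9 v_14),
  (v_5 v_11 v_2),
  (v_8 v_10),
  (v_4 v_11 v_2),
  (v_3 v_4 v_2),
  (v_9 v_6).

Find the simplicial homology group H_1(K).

H_1 = Z^4 ⊕ Z/2Z.

We work with the vertex ordering v_0 < v_1 < v_2 < v_3 < v_4 < v_5 < v_6 < v_7 < v_8 < v_9 < v_10 < v_11 < v_12 < v_13 < v_14. The simplices of K, each written with vertices in increasing order, are:

  0-simplices (15): [v_0], [v_1], [v_2], [v_3], [v_4], [v_5], [v_6], [v_7], [v_8], [v_9], [v_10], [v_11], [v_12], [v_13], [v_14]
  1-simplices (27): (27 of them)
  2-simplices (10): [v_2,v_3,v_4], [v_2,v_3,v_7], [v_2,v_4,v_11], [v_2,v_5,v_7], [v_2,v_5,v_11], [v_3,v_4,v_5], [v_3,v_5,v_11], [v_3,v_7,v_11], [v_4,v_5,v_7], [v_4,v_7,v_11]

giving chain groups C_0 ≅ Z^15, C_1 ≅ Z^27, C_2 ≅ Z^10.

Boundary ∂_1: C_1 → C_0 maps an edge to its endpoints' difference, ∂[p,q] = q − p. For instance
  ∂[v_1,v_9] = [v_9] − [v_1].
This gives a 15×27 integer matrix of rank 13; reducing to Smith normal form yields diagonal entries (1,1,1,1,1,1,1,1,1,1,1,1,1).

The boundary map ∂_2: C_2 → C_1 acts by ∂[p,q,r] = [q,r] − [p,r] + [p,q]. For instance
  ∂[v_2,v_5,v_11] = [v_5,v_11] − [v_2,v_11] + [v_2,v_5],
  ∂[v_2,v_5,v_7] = [v_5,v_7] − [v_2,v_7] + [v_2,v_5].
The resulting 27×10 matrix has rank 10, and its Smith normal form has invariant factors (1,1,1,1,1,1,1,1,1,2).

Reading off H_k = ker ∂_k / im ∂_{k+1}:

  H_1: rank ker ∂_1 − rank ∂_2 = (27 − 13) − 10 = 4, and ∂_2 has invariant factor 2 > 1, so H_1 = Z^4 ⊕ Z/2Z.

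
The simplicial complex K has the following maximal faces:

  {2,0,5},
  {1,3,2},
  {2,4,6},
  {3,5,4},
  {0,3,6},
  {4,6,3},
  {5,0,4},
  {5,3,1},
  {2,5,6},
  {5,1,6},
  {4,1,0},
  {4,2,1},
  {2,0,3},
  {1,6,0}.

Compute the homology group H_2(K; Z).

H_2 = Z.

Fix the vertex order 0 < 1 < 2 < 3 < 4 < 5 < 6 and write every simplex with vertices in increasing order. Then dim K = 2 and the simplices of K are:

  0-simplices (7): [0], [1], [2], [3], [4], [5], [6]
  1-simplices (21): [0,1], [0,2], [0,3], [0,4], [0,5], [0,6], [1,2], [1,3], [1,4], [1,5], [1,6], [2,3], [2,4], [2,5], [2,6], [3,4], [3,5], [3,6], [4,5], [4,6], [5,6]
  2-simplices (14): [0,1,4], [0,1,6], [0,2,3], [0,2,5], [0,3,6], [0,4,5], [1,2,3], [1,2,4], [1,3,5], [1,5,6], [2,4,6], [2,5,6], [3,4,5], [3,4,6]

giving chain groups C_0 ≅ Z^7, C_1 ≅ Z^21, C_2 ≅ Z^14.

The boundary map ∂_1: C_1 → C_0 is given by ∂[p,q] = [q] − [p].
This gives a 7×21 integer matrix of rank 6; reducing to Smith normal form yields diagonal entries (1,1,1,1,1,1).

∂_2: C_2 → C_1 acts by ∂[p,q,r] = [q,r] − [p,r] + [p,q]. For instance
  ∂[0,1,4] = [1,4] − [0,4] + [0,1],
  ∂[0,2,5] = [2,5] − [0,5] + [0,2].
As a 21×14 matrix over Z this has rank 13, with invariant factors (1,1,1,1,1,1,1,1,1,1,1,1,1).

From H_k ≅ ker(∂_k) / im(∂_{k+1}) we obtain:

  H_2: rank ker ∂_2 − rank ∂_3 = (14 − 13) − 0 = 1, and there is no ∂_3, so H_2 = Z.

(K is a triangulation of the torus T^2.)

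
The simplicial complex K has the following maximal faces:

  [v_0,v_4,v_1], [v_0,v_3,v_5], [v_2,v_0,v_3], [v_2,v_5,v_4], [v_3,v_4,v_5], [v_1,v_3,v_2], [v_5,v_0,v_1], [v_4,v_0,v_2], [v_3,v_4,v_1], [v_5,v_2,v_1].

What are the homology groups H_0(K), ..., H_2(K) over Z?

We work with the vertex ordering v_0 < v_1 < v_2 < v_3 < v_4 < v_5. The simplices of K, each written with vertices in increasing order, are:

  0-simplices (6): [v_0], [v_1], [v_2], [v_3], [v_4], [v_5]
  1-simplices (15): (15 of them)
  2-simplices (10): [v_0,v_1,v_4], [v_0,v_1,v_5], [v_0,v_2,v_3], [v_0,v_2,v_4], [v_0,v_3,v_5], [v_1,v_2,v_3], [v_1,v_2,v_5], [v_1,v_3,v_4], [v_2,v_4,v_5], [v_3,v_4,v_5]

Hence C_0 ≅ Z^6, C_1 ≅ Z^15, C_2 ≅ Z^10.

The boundary map ∂_1: C_1 → C_0 sends each edge [p,q] (with p < q) to q − p.
As a 6×15 matrix over Z this has rank 5, with invariant factors (1,1,1,1,1).

∂_2: C_2 → C_1 sends each 2-simplex [p,q,r] to [q,r] − [p,r] + [p,q]. For instance
  ∂[v_0,v_1,v_4] = [v_1,v_4] − [v_0,v_4] + [v_0,v_1],
  ∂[v_0,v_2,v_4] = [v_2,v_4] − [v_0,v_4] + [v_0,v_2].
The resulting 15×10 matrix has rank 10, and its Smith normal form has invariant factors (1,1,1,1,1,1,1,1,1,2).

Now H_k = ker ∂_k / im ∂_{k+1}, so:

  H_0: rank C_0 − rank ∂_1 = 6 − 5 = 1, and the invariant factors of ∂_1 are all 1, so H_0 ≅ Z.
  H_1: rank ker ∂_1 − rank ∂_2 = (15 − 5) − 10 = 0, and ∂_2 has invariant factor 2 > 1, so H_1 ≅ Z/2.
  H_2: rank ker ∂_2 − rank ∂_3 = (10 − 10) − 0 = 0, and there is no ∂_3, so H_2 ≅ 0.

H_0 ≅ Z,  H_1 ≅ Z/2,  H_2 = 0.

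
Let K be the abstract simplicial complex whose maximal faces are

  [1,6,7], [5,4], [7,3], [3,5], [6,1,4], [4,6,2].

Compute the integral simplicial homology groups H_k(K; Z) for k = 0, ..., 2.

K has 7 vertices, 10 edges, 3 triangles.
rank ∂_0 = 0, rank ∂_1 = 6 ⇒ b_0 = 7 − 0 − 6 = 1; all invariant factors of ∂_1 are 1 so no torsion. So H_0 = Z.
rank ∂_1 = 6, rank ∂_2 = 3 ⇒ b_1 = 10 − 6 − 3 = 1; all invariant factors of ∂_2 are 1 so no torsion. So H_1 = Z.
rank ∂_2 = 3, rank ∂_3 = 0 ⇒ b_2 = 3 − 3 − 0 = 0. So H_2 = 0.

H_0 = Z,  H_1 = Z,  H_2 = 0.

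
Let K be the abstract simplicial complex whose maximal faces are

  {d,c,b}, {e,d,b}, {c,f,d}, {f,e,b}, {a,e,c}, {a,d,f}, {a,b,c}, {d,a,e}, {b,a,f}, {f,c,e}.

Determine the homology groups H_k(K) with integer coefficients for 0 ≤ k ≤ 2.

H_0 = Z,  H_1 = Z/2Z,  H_2 = 0.

We work with the vertex ordering a < b < c < d < e < f. The simplices of K, each written with vertices in increasing order, are:

  0-simplices (6): a, b, c, d, e, f
  1-simplices (15): ab, ac, ad, ae, af, bc, bd, be, bf, cd, ce, cf, de, df, ef
  2-simplices (10): abc, abf, ace, ade, adf, bcd, bde, bef, cdf, cef

Hence C_0 ≅ Z^6, C_1 ≅ Z^15, C_2 ≅ Z^10.

Boundary ∂_1: C_1 → C_0 maps an edge to its endpoints' difference, ∂[p,q] = q − p. For instance
  ∂bd = d − b.
This gives a 6×15 integer matrix of rank 5; reducing to Smith normal form yields diagonal entries (1,1,1,1,1).

The boundary map ∂_2: C_2 → C_1 sends each 2-simplex [p,q,r] to [q,r] − [p,r] + [p,q]. For instance
  ∂adf = df − af + ad,
  ∂cef = ef − cf + ce.
The resulting 15×10 matrix has rank 10, and its Smith normal form has invariant factors (1,1,1,1,1,1,1,1,1,2).

From H_k ≅ ker(∂_k) / im(∂_{k+1}) we obtain:

  H_0: rank C_0 − rank ∂_1 = 6 − 5 = 1, and the invariant factors of ∂_1 are all 1, so H_0 ≅ Z.
  H_1: rank ker ∂_1 − rank ∂_2 = (15 − 5) − 10 = 0, and ∂_2 has invariant factor 2 > 1, so H_1 ≅ Z/2Z.
  H_2: rank ker ∂_2 − rank ∂_3 = (10 − 10) − 0 = 0, and there is no ∂_3, so H_2 ≅ 0.

As a check, the Euler characteristic is 6 − 15 + 10 = 1, which agrees with 1 − 0 + 0 = 1.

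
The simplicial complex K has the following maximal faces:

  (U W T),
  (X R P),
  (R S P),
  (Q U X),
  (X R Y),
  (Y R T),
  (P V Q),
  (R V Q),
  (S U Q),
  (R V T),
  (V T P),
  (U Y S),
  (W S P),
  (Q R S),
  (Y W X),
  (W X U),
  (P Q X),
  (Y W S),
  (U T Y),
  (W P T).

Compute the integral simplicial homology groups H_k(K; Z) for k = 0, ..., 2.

K has 10 vertices, 30 edges, 20 triangles.
rank ∂_0 = 0, rank ∂_1 = 9 ⇒ b_0 = 10 − 0 − 9 = 1; all invariant factors of ∂_1 are 1 so no torsion. So H_0 = Z.
rank ∂_1 = 9, rank ∂_2 = 20 ⇒ b_1 = 30 − 9 − 20 = 1; ∂_2 has invariant factor(s) [2] giving torsion. So H_1 = Z ⊕ Z/2.
rank ∂_2 = 20, rank ∂_3 = 0 ⇒ b_2 = 20 − 20 − 0 = 0. So H_2 = 0.

H_0 = Z,  H_1 = Z ⊕ Z/2,  H_2 = 0.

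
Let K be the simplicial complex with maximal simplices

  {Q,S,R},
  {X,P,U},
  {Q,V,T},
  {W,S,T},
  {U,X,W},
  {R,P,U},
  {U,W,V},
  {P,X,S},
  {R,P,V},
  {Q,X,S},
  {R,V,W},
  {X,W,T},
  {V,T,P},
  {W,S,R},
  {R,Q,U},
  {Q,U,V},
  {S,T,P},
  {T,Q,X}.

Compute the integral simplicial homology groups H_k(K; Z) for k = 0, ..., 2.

H_0 ≅ Z,  H_1 ≅ Z × Z/2,  H_2 = 0.

We work with the vertex ordering P < Q < R < S < T < U < V < W < X. The simplices of K, each written with vertices in increasing order, are:

  0-simplices (9): P, Q, R, S, T, U, V, W, X
  1-simplices (27): PR, PS, PT, PU, PV, PX, QR, QS, QT, QU, QV, QX, RS, RU, RV, RW, ST, SW, SX, TV, TW, TX, UV, UW, UX, VW, WX
  2-simplices (18): PRU, PRV, PST, PSX, PTV, PUX, QRS, QRU, QSX, QTV, QTX, QUV, RSW, RVW, STW, TWX, UVW, UWX

giving chain groups C_0 ≅ Z^9, C_1 ≅ Z^27, C_2 ≅ Z^18.

∂_1: C_1 → C_0 is given by ∂[p,q] = [q] − [p].
As a 9×27 matrix over Z this has rank 8, with invariant factors (1,1,1,1,1,1,1,1).

Boundary ∂_2: C_2 → C_1 sends each 2-simplex [p,q,r] to [q,r] − [p,r] + [p,q]. For instance
  ∂PUX = UX − PX + PU,
  ∂PST = ST − PT + PS.
The 27×18 boundary matrix has rank 18 and Smith normal form diag(1,1,1,1,1,1,1,1,1,1,1,1,1,1,1,1,1,2).

Reading off H_k = ker ∂_k / im ∂_{k+1}:

  H_0: rank C_0 − rank ∂_1 = 9 − 8 = 1, and the invariant factors of ∂_1 are all 1, so H_0 = Z.
  H_1: rank ker ∂_1 − rank ∂_2 = (27 − 8) − 18 = 1, and ∂_2 has invariant factor 2 > 1, so H_1 = Z × Z/2.
  H_2: rank ker ∂_2 − rank ∂_3 = (18 − 18) − 0 = 0, and there is no ∂_3, so H_2 = 0.

As a check, the Euler characteristic is 9 − 27 + 18 = 0, which agrees with 1 − 1 + 0 = 0.
(K is a triangulation of the Klein bottle.)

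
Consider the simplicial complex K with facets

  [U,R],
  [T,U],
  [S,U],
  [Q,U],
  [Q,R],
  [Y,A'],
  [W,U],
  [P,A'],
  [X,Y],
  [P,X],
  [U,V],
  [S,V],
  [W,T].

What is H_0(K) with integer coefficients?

H_0 ≅ Z^2.

Take the total order P < Q < R < S < T < U < V < W < X < Y < A' on the vertex set. Then K (dimension 1) consists of the simplices:

  0-simplices (11): [P], [Q], [R], [S], [T], [U], [V], [W], [X], [Y], [A']
  1-simplices (13): [P,X], [P,A'], [Q,R], [Q,U], [R,U], [S,U], [S,V], [T,U], [T,W], [U,V], [U,W], [X,Y], [Y,A']

so the chain groups are C_0 ≅ Z^11, C_1 ≅ Z^13.

Boundary ∂_1: C_1 → C_0 is given by ∂[p,q] = [q] − [p].
This gives a 11×13 integer matrix of rank 9; reducing to Smith normal form yields diagonal entries (1,1,1,1,1,1,1,1,1).

Computing H_k = (kernel of ∂_k) / (image of ∂_{k+1}):

  H_0: rank C_0 − rank ∂_1 = 11 − 9 = 2, and the invariant factors of ∂_1 are all 1, so H_0 = Z^2.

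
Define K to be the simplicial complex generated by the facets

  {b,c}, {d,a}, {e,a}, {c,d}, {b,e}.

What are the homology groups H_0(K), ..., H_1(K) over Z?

K has 5 vertices, 5 edges.
rank ∂_0 = 0, rank ∂_1 = 4 ⇒ b_0 = 5 − 0 − 4 = 1; all invariant factors of ∂_1 are 1 so no torsion. So H_0 = Z.
rank ∂_1 = 4, rank ∂_2 = 0 ⇒ b_1 = 5 − 4 − 0 = 1. So H_1 = Z.

H_0 ≅ Z,  H_1 ≅ Z.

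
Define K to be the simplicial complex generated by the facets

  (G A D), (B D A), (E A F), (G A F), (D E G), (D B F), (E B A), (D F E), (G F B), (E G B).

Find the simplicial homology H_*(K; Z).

We work with the vertex ordering A < B < D < E < F < G. The simplices of K, each written with vertices in increasing order, are:

  0-simplices (6): A, B, D, E, F, G
  1-simplices (15): AB, AD, AE, AF, AG, BD, BE, BF, BG, DE, DF, DG, EF, EG, FG
  2-simplices (10): ABD, ABE, ADG, AEF, AFG, BDF, BEG, BFG, DEF, DEG

Hence C_0 ≅ Z^6, C_1 ≅ Z^15, C_2 ≅ Z^10.

The boundary map ∂_1: C_1 → C_0 maps an edge to its endpoints' difference, ∂[p,q] = q − p. For instance
  ∂BE = E − B.
The resulting 6×15 matrix has rank 5, and its Smith normal form has invariant factors (1,1,1,1,1).

∂_2: C_2 → C_1 maps a triangle to the signed sum of its edges. For instance
  ∂DEG = EG − DG + DE,
  ∂AEF = EF − AF + AE.
As a 15×10 matrix over Z this has rank 10, with invariant factors (1,1,1,1,1,1,1,1,1,2).

Now H_k = ker ∂_k / im ∂_{k+1}, so:

  H_0: rank C_0 − rank ∂_1 = 6 − 5 = 1, and the invariant factors of ∂_1 are all 1, so H_0 ≅ Z.
  H_1: rank ker ∂_1 − rank ∂_2 = (15 − 5) − 10 = 0, and ∂_2 has invariant factor 2 > 1, so H_1 ≅ Z/2.
  H_2: rank ker ∂_2 − rank ∂_3 = (10 − 10) − 0 = 0, and there is no ∂_3, so H_2 ≅ 0.

As a check, the Euler characteristic is 6 − 15 + 10 = 1, which agrees with 1 − 0 + 0 = 1.

H_0 ≅ Z,  H_1 ≅ Z/2,  H_2 = 0.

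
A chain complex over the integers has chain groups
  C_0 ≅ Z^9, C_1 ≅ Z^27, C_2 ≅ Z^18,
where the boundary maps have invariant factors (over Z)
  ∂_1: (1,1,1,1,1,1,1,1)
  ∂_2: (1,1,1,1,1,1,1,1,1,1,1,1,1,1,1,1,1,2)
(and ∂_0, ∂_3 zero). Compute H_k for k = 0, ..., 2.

H_0: b_0 = 9 − 0 − 8 = 1; torsion from ∂_1 factors > 1: none. So H_0 ≅ Z.
H_1: b_1 = 27 − 8 − 18 = 1; torsion from ∂_2 factors > 1: [2]. So H_1 ≅ Z ⊕ Z/2.
H_2: b_2 = 18 − 18 − 0 = 0; torsion from ∂_3 factors > 1: none. So H_2 ≅ 0.

H_0 ≅ Z,  H_1 ≅ Z ⊕ Z/2,  H_2 = 0.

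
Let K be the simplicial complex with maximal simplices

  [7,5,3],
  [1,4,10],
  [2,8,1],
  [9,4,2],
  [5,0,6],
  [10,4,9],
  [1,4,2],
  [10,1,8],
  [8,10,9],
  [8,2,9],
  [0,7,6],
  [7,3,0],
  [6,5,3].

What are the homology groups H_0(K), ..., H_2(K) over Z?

Fix the vertex order 0 < 1 < 2 < 3 < 4 < 5 < 6 < 7 < 8 < 9 < 10 and write every simplex with vertices in increasing order. Then dim K = 2 and the simplices of K are:

  0-simplices (11): [0], [1], [2], [3], [4], [5], [6], [7], [8], [9], [10]
  1-simplices (22): [0,3], [0,5], [0,6], [0,7], [1,2], [1,4], [1,8], [1,10], [2,4], [2,8], [2,9], [3,5], [3,6], [3,7], [4,9], [4,10], [5,6], [5,7], [6,7], [8,9], [8,10], [9,10]
  2-simplices (13): [0,3,7], [0,5,6], [0,6,7], [1,2,4], [1,2,8], [1,4,10], [1,8,10], [2,4,9], [2,8,9], [3,5,6], [3,5,7], [4,9,10], [8,9,10]

Hence C_0 ≅ Z^11, C_1 ≅ Z^22, C_2 ≅ Z^13.

The boundary map ∂_1: C_1 → C_0 sends each edge [p,q] (with p < q) to q − p.
As a 11×22 matrix over Z this has rank 9, with invariant factors (1,1,1,1,1,1,1,1,1).

Boundary ∂_2: C_2 → C_1 acts by ∂[p,q,r] = [q,r] − [p,r] + [p,q]. For instance
  ∂[0,3,7] = [3,7] − [0,7] + [0,3],
  ∂[8,9,10] = [9,10] − [8,10] + [8,9].
As a 22×13 matrix over Z this has rank 12, with invariant factors (1,1,1,1,1,1,1,1,1,1,1,1).

From H_k ≅ ker(∂_k) / im(∂_{k+1}) we obtain:

  H_0: rank C_0 − rank ∂_1 = 11 − 9 = 2, and the invariant factors of ∂_1 are all 1, so H_0 = Z^2.
  H_1: rank ker ∂_1 − rank ∂_2 = (22 − 9) − 12 = 1, and the invariant factors of ∂_2 are all 1, so H_1 = Z.
  H_2: rank ker ∂_2 − rank ∂_3 = (13 − 12) − 0 = 1, and there is no ∂_3, so H_2 = Z.

H_0 ≅ Z^2,  H_1 ≅ Z,  H_2 ≅ Z.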